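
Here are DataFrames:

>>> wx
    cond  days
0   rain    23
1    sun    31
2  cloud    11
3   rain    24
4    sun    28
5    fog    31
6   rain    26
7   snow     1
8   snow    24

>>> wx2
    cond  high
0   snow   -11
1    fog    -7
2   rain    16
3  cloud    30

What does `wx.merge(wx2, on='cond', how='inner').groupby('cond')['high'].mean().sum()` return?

merge on 'cond' (how='inner') → 7 rows:
    cond  days  high
0   rain    23    16
1  cloud    11    30
2   rain    24    16
3    fog    31    -7
4   rain    26    16
5   snow     1   -11
6   snow    24   -11
group by cond, mean of high:
cond
cloud    30.0
fog      -7.0
rain     16.0
snow    -11.0
Name: high, dtype: float64

28.0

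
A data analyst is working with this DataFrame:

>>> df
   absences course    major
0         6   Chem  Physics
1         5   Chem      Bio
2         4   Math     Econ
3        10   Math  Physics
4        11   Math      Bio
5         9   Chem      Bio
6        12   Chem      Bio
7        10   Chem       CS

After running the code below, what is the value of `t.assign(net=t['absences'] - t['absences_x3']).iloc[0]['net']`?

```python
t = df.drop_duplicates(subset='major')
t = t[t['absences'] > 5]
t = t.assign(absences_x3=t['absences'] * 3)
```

drop duplicate major (keep=first):
   absences course    major
0         6   Chem  Physics
1         5   Chem      Bio
2         4   Math     Econ
7        10   Chem       CS
filter rows where absences > 5:
   absences course    major
0         6   Chem  Physics
7        10   Chem       CS
add column absences_x3 = t['absences'] * 3:
   absences course    major  absences_x3
0         6   Chem  Physics           18
7        10   Chem       CS           30
add column net = t['absences'] - t['absences_x3']:
   absences course    major  absences_x3  net
0         6   Chem  Physics           18  -12
7        10   Chem       CS           30  -20
Finally, value at position 0, column 'net' = -12.

-12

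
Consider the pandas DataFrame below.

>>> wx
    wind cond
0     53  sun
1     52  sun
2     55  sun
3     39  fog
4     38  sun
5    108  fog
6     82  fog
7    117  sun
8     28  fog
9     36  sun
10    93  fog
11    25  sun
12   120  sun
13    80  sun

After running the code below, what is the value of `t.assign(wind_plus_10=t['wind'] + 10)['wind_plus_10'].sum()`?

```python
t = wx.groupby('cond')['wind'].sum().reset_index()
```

group by cond, sum of wind:
cond
fog    350
sun    576
Name: wind, dtype: int64
reset_index():
  cond  wind
0  fog   350
1  sun   576
add column wind_plus_10 = t['wind'] + 10:
  cond  wind  wind_plus_10
0  fog   350           360
1  sun   576           586
Reading off the sum of column 'wind_plus_10', we get 946.

946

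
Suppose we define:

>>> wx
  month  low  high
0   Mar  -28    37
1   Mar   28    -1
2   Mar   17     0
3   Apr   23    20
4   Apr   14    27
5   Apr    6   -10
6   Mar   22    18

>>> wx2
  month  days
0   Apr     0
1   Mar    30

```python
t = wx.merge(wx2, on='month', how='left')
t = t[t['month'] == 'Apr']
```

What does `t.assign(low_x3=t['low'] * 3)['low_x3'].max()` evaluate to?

merge on 'month' (how='left') → 7 rows:
  month  low  high  days
0   Mar  -28    37    30
1   Mar   28    -1    30
2   Mar   17     0    30
3   Apr   23    20     0
4   Apr   14    27     0
5   Apr    6   -10     0
6   Mar   22    18    30
filter rows where month == 'Apr':
  month  low  high  days
3   Apr   23    20     0
4   Apr   14    27     0
5   Apr    6   -10     0
add column low_x3 = t['low'] * 3:
  month  low  high  days  low_x3
3   Apr   23    20     0      69
4   Apr   14    27     0      42
5   Apr    6   -10     0      18
Finally, max of column 'low_x3' = 69.

69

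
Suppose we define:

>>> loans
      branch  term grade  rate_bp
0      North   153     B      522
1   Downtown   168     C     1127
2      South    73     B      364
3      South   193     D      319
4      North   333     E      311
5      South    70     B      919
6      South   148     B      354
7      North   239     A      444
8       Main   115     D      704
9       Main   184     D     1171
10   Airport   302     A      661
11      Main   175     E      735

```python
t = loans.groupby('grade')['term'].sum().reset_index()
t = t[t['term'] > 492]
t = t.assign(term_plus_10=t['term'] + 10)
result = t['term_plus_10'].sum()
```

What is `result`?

group by grade, sum of term:
grade
A    541
B    444
C    168
D    492
E    508
Name: term, dtype: int64
reset_index():
  grade  term
0     A   541
1     B   444
2     C   168
3     D   492
4     E   508
filter rows where term > 492:
  grade  term
0     A   541
4     E   508
add column term_plus_10 = t['term'] + 10:
  grade  term  term_plus_10
0     A   541           551
4     E   508           518
Finally, sum of column 'term_plus_10' = 1069.

1069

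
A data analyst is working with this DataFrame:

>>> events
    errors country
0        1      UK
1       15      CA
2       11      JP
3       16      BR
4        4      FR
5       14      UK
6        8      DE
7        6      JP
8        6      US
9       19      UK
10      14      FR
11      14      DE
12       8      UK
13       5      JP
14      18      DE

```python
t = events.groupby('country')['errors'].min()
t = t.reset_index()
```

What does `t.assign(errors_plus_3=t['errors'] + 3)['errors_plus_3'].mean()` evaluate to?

group by country, min of errors:
country
BR    16
CA    15
DE     8
FR     4
JP     5
UK     1
US     6
Name: errors, dtype: int64
reset_index():
  country  errors
0      BR      16
1      CA      15
2      DE       8
3      FR       4
4      JP       5
5      UK       1
6      US       6
add column errors_plus_3 = t['errors'] + 3:
  country  errors  errors_plus_3
0      BR      16             19
1      CA      15             18
2      DE       8             11
3      FR       4              7
4      JP       5              8
5      UK       1              4
6      US       6              9
mean of column 'errors_plus_3' → 10.8571428571

10.8571428571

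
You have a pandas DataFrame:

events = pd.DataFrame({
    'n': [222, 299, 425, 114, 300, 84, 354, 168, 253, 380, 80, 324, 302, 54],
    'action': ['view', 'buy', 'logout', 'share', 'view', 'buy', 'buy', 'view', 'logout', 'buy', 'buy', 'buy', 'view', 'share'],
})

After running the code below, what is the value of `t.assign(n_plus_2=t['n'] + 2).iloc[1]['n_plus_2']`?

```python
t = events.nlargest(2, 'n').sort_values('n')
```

427

take 2 rows with largest n:
     n  action
2  425  logout
9  380     buy
sort by n:
     n  action
9  380     buy
2  425  logout
add column n_plus_2 = t['n'] + 2:
     n  action  n_plus_2
9  380     buy       382
2  425  logout       427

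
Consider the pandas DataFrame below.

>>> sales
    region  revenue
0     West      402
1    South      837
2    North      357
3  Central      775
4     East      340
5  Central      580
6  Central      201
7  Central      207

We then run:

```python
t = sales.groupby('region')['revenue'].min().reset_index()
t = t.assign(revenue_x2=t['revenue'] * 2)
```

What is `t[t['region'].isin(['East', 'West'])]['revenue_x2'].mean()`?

group by region, min of revenue:
region
Central    201
East       340
North      357
South      837
West       402
Name: revenue, dtype: int64
reset_index():
    region  revenue
0  Central      201
1     East      340
2    North      357
3    South      837
4     West      402
add column revenue_x2 = t['revenue'] * 2:
    region  revenue  revenue_x2
0  Central      201         402
1     East      340         680
2    North      357         714
3    South      837        1674
4     West      402         804
filter rows where region in ['East', 'West']:
  region  revenue  revenue_x2
1   East      340         680
4   West      402         804
Reading off the mean of column 'revenue_x2', we get 742.0.

742.0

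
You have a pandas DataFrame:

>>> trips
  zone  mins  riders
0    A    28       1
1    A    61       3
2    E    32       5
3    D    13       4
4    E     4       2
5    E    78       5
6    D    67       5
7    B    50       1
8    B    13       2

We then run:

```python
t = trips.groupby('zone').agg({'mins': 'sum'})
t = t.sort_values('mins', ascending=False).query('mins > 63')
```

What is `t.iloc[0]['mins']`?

group by zone, sum of mins:
      mins
zone      
A       89
B       63
D       80
E      114
sort by mins descending:
      mins
zone      
E      114
A       89
D       80
B       63
filter rows where mins > 63:
      mins
zone      
E      114
A       89
D       80
Reading off the value at position 0, column 'mins', we get 114.

114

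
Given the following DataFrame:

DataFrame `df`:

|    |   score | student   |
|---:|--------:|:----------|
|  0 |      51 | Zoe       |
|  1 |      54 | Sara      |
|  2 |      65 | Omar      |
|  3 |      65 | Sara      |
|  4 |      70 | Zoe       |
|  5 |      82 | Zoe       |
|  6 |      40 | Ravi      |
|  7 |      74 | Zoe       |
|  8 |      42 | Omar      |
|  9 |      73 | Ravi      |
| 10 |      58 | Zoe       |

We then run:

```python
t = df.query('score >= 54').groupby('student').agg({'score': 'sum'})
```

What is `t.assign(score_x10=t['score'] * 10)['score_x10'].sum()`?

filter rows where score >= 54:
    score student
1      54    Sara
2      65    Omar
3      65    Sara
4      70     Zoe
5      82     Zoe
7      74     Zoe
9      73    Ravi
10     58     Zoe
group by student, sum of score:
         score
student       
Omar        65
Ravi        73
Sara       119
Zoe        284
add column score_x10 = t['score'] * 10:
         score  score_x10
student                  
Omar        65        650
Ravi        73        730
Sara       119       1190
Zoe        284       2840
Taking the sum of column 'score_x10' gives 5410.

5410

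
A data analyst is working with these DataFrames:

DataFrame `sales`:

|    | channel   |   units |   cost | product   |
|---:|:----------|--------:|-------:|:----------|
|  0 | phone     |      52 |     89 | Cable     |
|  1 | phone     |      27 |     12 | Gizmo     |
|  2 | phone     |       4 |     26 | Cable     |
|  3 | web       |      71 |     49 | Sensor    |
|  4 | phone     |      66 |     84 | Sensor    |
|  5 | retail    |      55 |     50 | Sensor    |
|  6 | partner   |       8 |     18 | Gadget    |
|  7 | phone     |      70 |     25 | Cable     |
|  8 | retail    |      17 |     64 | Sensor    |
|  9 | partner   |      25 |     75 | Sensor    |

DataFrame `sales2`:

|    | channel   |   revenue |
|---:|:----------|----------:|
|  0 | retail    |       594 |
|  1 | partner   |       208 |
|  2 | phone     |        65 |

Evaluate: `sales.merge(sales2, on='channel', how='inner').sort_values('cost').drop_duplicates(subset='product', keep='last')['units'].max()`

merge on 'channel' (how='inner') → 9 rows:
   channel  units  cost product  revenue
0    phone     52    89   Cable       65
1    phone     27    12   Gizmo       65
2    phone      4    26   Cable       65
3    phone     66    84  Sensor       65
4   retail     55    50  Sensor      594
5  partner      8    18  Gadget      208
6    phone     70    25   Cable       65
7   retail     17    64  Sensor      594
8  partner     25    75  Sensor      208
sort by cost:
   channel  units  cost product  revenue
1    phone     27    12   Gizmo       65
5  partner      8    18  Gadget      208
6    phone     70    25   Cable       65
2    phone      4    26   Cable       65
4   retail     55    50  Sensor      594
7   retail     17    64  Sensor      594
8  partner     25    75  Sensor      208
3    phone     66    84  Sensor       65
0    phone     52    89   Cable       65
drop duplicate product (keep=last):
   channel  units  cost product  revenue
1    phone     27    12   Gizmo       65
5  partner      8    18  Gadget      208
3    phone     66    84  Sensor       65
0    phone     52    89   Cable       65

66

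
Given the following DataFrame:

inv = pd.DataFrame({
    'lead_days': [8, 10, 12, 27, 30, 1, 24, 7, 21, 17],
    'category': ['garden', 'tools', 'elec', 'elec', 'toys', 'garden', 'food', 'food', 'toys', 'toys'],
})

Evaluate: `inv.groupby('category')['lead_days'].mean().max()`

22.6666666667

group by category, mean of lead_days:
category
elec      19.500000
food      15.500000
garden     4.500000
tools     10.000000
toys      22.666667
Name: lead_days, dtype: float64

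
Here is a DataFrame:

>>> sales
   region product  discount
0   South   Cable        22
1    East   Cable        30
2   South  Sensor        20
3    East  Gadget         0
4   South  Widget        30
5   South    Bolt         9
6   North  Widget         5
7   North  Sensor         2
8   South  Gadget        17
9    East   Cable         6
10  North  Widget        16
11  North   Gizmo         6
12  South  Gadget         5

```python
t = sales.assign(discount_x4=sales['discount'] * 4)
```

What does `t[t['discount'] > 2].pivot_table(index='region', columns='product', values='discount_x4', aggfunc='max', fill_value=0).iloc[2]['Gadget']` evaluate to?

add column discount_x4 = sales['discount'] * 4:
   region product  discount  discount_x4
0   South   Cable        22           88
1    East   Cable        30          120
2   South  Sensor        20           80
3    East  Gadget         0            0
4   South  Widget        30          120
5   South    Bolt         9           36
6   North  Widget         5           20
7   North  Sensor         2            8
8   South  Gadget        17           68
9    East   Cable         6           24
10  North  Widget        16           64
11  North   Gizmo         6           24
12  South  Gadget         5           20
filter rows where discount > 2:
   region product  discount  discount_x4
0   South   Cable        22           88
1    East   Cable        30          120
2   South  Sensor        20           80
4   South  Widget        30          120
5   South    Bolt         9           36
6   North  Widget         5           20
8   South  Gadget        17           68
9    East   Cable         6           24
10  North  Widget        16           64
11  North   Gizmo         6           24
12  South  Gadget         5           20
pivot: rows=region, cols=product, max(discount_x4):
product  Bolt  Cable  Gadget  Gizmo  Sensor  Widget
region                                             
East        0    120       0      0       0       0
North       0      0       0     24       0      64
South      36     88      68      0      80     120
value at position 2, column 'Gadget' → 68

68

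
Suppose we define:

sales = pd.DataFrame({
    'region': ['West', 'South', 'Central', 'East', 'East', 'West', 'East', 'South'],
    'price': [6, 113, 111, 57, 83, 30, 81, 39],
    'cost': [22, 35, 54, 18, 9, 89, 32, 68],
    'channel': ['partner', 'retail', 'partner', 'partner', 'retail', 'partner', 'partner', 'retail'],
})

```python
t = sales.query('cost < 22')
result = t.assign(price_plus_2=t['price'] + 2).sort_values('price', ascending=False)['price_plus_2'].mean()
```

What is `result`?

filter rows where cost < 22:
  region  price  cost  channel
3   East     57    18  partner
4   East     83     9   retail
add column price_plus_2 = t['price'] + 2:
  region  price  cost  channel  price_plus_2
3   East     57    18  partner            59
4   East     83     9   retail            85
sort by price descending:
  region  price  cost  channel  price_plus_2
4   East     83     9   retail            85
3   East     57    18  partner            59
mean of column 'price_plus_2' → 72.0

72.0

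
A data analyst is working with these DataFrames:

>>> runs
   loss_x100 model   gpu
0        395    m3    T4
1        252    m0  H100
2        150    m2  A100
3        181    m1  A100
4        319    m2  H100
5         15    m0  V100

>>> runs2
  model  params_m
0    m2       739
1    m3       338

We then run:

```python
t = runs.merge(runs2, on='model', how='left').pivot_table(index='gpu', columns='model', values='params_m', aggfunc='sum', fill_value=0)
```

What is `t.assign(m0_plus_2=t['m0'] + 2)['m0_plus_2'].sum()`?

merge on 'model' (how='left') → 6 rows:
   loss_x100 model   gpu  params_m
0        395    m3    T4     338.0
1        252    m0  H100       NaN
2        150    m2  A100     739.0
3        181    m1  A100       NaN
4        319    m2  H100     739.0
5         15    m0  V100       NaN
pivot: rows=gpu, cols=model, sum(params_m):
model   m0   m1     m2     m3
gpu                          
A100   0.0  0.0  739.0    0.0
H100   0.0  0.0  739.0    0.0
T4     0.0  0.0    0.0  338.0
V100   0.0  0.0    0.0    0.0
add column m0_plus_2 = t['m0'] + 2:
model   m0   m1     m2     m3  m0_plus_2
gpu                                     
A100   0.0  0.0  739.0    0.0        2.0
H100   0.0  0.0  739.0    0.0        2.0
T4     0.0  0.0    0.0  338.0        2.0
V100   0.0  0.0    0.0    0.0        2.0

8.0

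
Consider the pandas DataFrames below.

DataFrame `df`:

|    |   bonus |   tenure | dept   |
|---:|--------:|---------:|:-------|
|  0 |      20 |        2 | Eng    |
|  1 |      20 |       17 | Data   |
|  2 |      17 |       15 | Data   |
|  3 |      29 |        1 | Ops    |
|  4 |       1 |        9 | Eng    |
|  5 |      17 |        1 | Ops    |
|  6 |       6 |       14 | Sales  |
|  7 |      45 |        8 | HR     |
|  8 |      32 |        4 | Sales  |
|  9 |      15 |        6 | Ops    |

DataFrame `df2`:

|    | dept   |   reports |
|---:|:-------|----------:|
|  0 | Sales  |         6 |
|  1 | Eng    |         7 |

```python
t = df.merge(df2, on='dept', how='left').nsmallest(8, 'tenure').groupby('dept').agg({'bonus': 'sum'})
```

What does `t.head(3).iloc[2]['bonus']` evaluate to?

merge on 'dept' (how='left') → 10 rows:
   bonus  tenure   dept  reports
0     20       2    Eng      7.0
1     20      17   Data      NaN
2     17      15   Data      NaN
3     29       1    Ops      NaN
4      1       9    Eng      7.0
5     17       1    Ops      NaN
6      6      14  Sales      6.0
7     45       8     HR      NaN
8     32       4  Sales      6.0
9     15       6    Ops      NaN
take 8 rows with smallest tenure:
   bonus  tenure   dept  reports
3     29       1    Ops      NaN
5     17       1    Ops      NaN
0     20       2    Eng      7.0
8     32       4  Sales      6.0
9     15       6    Ops      NaN
7     45       8     HR      NaN
4      1       9    Eng      7.0
6      6      14  Sales      6.0
group by dept, sum of bonus:
       bonus
dept        
Eng       21
HR        45
Ops       61
Sales     38
take first 3 rows:
      bonus
dept       
Eng      21
HR       45
Ops      61

61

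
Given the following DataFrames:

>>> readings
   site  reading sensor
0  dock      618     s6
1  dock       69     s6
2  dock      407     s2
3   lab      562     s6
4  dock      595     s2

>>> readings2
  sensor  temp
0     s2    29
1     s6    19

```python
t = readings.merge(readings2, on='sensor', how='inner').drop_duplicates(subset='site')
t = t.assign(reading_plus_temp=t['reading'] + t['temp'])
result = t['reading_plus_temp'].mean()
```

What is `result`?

merge on 'sensor' (how='inner') → 5 rows:
   site  reading sensor  temp
0  dock      618     s6    19
1  dock       69     s6    19
2  dock      407     s2    29
3   lab      562     s6    19
4  dock      595     s2    29
drop duplicate site (keep=first):
   site  reading sensor  temp
0  dock      618     s6    19
3   lab      562     s6    19
add column reading_plus_temp = t['reading'] + t['temp']:
   site  reading sensor  temp  reading_plus_temp
0  dock      618     s6    19                637
3   lab      562     s6    19                581
So mean() = 609.0.

609.0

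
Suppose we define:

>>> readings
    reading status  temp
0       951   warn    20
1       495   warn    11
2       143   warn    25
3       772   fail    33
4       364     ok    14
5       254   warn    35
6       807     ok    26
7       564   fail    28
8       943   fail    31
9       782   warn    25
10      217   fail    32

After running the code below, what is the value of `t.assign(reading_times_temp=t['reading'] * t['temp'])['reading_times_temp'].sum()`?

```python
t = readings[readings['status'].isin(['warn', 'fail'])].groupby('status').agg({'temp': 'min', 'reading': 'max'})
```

filter rows where status in ['warn', 'fail']:
    reading status  temp
0       951   warn    20
1       495   warn    11
2       143   warn    25
3       772   fail    33
5       254   warn    35
7       564   fail    28
8       943   fail    31
9       782   warn    25
10      217   fail    32
group by status: min(temp), max(reading):
        temp  reading
status               
fail      28      943
warn      11      951
add column reading_times_temp = t['reading'] * t['temp']:
        temp  reading  reading_times_temp
status                                   
fail      28      943               26404
warn      11      951               10461
The sum of column 'reading_times_temp' is 36865.

36865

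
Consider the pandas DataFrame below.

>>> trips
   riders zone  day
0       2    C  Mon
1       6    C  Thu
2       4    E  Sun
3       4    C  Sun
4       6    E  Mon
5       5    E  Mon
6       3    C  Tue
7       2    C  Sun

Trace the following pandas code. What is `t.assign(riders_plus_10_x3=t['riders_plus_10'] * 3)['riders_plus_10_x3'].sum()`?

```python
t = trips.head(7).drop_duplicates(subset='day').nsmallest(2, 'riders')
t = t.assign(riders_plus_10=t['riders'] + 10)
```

75

take first 7 rows:
   riders zone  day
0       2    C  Mon
1       6    C  Thu
2       4    E  Sun
3       4    C  Sun
4       6    E  Mon
5       5    E  Mon
6       3    C  Tue
drop duplicate day (keep=first):
   riders zone  day
0       2    C  Mon
1       6    C  Thu
2       4    E  Sun
6       3    C  Tue
take 2 rows with smallest riders:
   riders zone  day
0       2    C  Mon
6       3    C  Tue
add column riders_plus_10 = t['riders'] + 10:
   riders zone  day  riders_plus_10
0       2    C  Mon              12
6       3    C  Tue              13
add column riders_plus_10_x3 = t['riders_plus_10'] * 3:
   riders zone  day  riders_plus_10  riders_plus_10_x3
0       2    C  Mon              12                 36
6       3    C  Tue              13                 39
Hence 75.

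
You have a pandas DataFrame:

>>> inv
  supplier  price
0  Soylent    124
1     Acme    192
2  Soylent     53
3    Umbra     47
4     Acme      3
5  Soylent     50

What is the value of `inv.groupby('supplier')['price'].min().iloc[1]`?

group by supplier, min of price:
supplier
Acme        3
Soylent    50
Umbra      47
Name: price, dtype: int64
Reading off the value at position 1, we get 50.

50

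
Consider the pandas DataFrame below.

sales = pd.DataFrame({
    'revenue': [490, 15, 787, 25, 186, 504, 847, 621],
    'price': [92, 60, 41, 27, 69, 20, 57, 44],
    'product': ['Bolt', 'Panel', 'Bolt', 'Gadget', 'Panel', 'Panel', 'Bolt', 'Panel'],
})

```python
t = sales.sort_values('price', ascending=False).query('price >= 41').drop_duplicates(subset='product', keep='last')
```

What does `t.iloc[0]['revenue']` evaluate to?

sort by price descending:
   revenue  price product
0      490     92    Bolt
4      186     69   Panel
1       15     60   Panel
6      847     57    Bolt
7      621     44   Panel
2      787     41    Bolt
3       25     27  Gadget
5      504     20   Panel
filter rows where price >= 41:
   revenue  price product
0      490     92    Bolt
4      186     69   Panel
1       15     60   Panel
6      847     57    Bolt
7      621     44   Panel
2      787     41    Bolt
drop duplicate product (keep=last):
   revenue  price product
7      621     44   Panel
2      787     41    Bolt

621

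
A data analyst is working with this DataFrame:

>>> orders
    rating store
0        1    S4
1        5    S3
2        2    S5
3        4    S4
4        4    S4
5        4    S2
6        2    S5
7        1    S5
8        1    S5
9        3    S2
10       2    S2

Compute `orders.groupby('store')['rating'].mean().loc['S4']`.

3.0

group by store, mean of rating:
store
S2    3.0
S3    5.0
S4    3.0
S5    1.5
Name: rating, dtype: float64
Taking the value at index 'S4' gives 3.0.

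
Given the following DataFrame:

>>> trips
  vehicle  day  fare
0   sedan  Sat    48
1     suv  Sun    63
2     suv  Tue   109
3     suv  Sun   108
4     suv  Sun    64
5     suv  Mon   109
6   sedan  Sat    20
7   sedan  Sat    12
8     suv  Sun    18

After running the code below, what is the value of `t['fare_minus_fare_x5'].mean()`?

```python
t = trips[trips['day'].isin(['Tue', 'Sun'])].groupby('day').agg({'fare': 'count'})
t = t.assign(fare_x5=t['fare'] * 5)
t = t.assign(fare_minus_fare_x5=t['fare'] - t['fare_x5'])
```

-10.0

filter rows where day in ['Tue', 'Sun']:
  vehicle  day  fare
1     suv  Sun    63
2     suv  Tue   109
3     suv  Sun   108
4     suv  Sun    64
8     suv  Sun    18
group by day, count of fare:
     fare
day      
Sun     4
Tue     1
add column fare_x5 = t['fare'] * 5:
     fare  fare_x5
day               
Sun     4       20
Tue     1        5
add column fare_minus_fare_x5 = t['fare'] - t['fare_x5']:
     fare  fare_x5  fare_minus_fare_x5
day                                   
Sun     4       20                 -16
Tue     1        5                  -4
Then the mean of column 'fare_minus_fare_x5': -10.0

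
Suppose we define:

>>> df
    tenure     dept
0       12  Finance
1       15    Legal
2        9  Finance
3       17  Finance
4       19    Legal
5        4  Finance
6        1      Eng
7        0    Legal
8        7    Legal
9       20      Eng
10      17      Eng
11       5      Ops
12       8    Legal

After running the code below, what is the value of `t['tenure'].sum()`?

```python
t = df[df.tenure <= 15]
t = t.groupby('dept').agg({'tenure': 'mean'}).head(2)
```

filter rows where tenure <= 15:
    tenure     dept
0       12  Finance
1       15    Legal
2        9  Finance
5        4  Finance
6        1      Eng
7        0    Legal
8        7    Legal
11       5      Ops
12       8    Legal
group by dept, mean of tenure:
           tenure
dept             
Eng      1.000000
Finance  8.333333
Legal    7.500000
Ops      5.000000
take first 2 rows:
           tenure
dept             
Eng      1.000000
Finance  8.333333
Reading off the sum of column 'tenure', we get 9.33333333333.

9.33333333333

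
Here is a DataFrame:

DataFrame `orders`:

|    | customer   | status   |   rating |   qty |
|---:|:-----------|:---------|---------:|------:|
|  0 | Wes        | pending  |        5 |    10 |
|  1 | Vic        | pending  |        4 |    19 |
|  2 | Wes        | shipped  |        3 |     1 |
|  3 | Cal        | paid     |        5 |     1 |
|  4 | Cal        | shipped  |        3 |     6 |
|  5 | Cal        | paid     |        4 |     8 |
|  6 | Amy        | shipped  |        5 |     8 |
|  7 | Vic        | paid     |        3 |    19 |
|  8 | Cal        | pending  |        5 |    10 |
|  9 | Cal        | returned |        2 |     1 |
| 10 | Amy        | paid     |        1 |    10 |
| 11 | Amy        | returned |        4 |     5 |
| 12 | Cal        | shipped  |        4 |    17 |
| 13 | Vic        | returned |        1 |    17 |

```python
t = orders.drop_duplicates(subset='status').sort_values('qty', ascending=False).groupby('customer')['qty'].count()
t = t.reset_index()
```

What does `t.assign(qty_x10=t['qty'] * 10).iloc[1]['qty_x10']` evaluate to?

20

drop duplicate status (keep=first):
  customer    status  rating  qty
0      Wes   pending       5   10
2      Wes   shipped       3    1
3      Cal      paid       5    1
9      Cal  returned       2    1
sort by qty descending:
  customer    status  rating  qty
0      Wes   pending       5   10
2      Wes   shipped       3    1
3      Cal      paid       5    1
9      Cal  returned       2    1
group by customer, count of qty:
customer
Cal    2
Wes    2
Name: qty, dtype: int64
reset_index():
  customer  qty
0      Cal    2
1      Wes    2
add column qty_x10 = t['qty'] * 10:
  customer  qty  qty_x10
0      Cal    2       20
1      Wes    2       20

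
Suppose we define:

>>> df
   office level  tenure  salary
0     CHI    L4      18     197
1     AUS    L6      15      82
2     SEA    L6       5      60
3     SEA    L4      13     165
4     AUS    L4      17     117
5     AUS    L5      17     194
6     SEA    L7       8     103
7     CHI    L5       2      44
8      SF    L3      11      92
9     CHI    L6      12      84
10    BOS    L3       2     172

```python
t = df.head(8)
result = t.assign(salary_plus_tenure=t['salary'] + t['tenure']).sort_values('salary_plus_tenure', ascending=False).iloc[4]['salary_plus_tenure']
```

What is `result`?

take first 8 rows:
  office level  tenure  salary
0    CHI    L4      18     197
1    AUS    L6      15      82
2    SEA    L6       5      60
3    SEA    L4      13     165
4    AUS    L4      17     117
5    AUS    L5      17     194
6    SEA    L7       8     103
7    CHI    L5       2      44
add column salary_plus_tenure = t['salary'] + t['tenure']:
  office level  tenure  salary  salary_plus_tenure
0    CHI    L4      18     197                 215
1    AUS    L6      15      82                  97
2    SEA    L6       5      60                  65
3    SEA    L4      13     165                 178
4    AUS    L4      17     117                 134
5    AUS    L5      17     194                 211
6    SEA    L7       8     103                 111
7    CHI    L5       2      44                  46
sort by salary_plus_tenure descending:
  office level  tenure  salary  salary_plus_tenure
0    CHI    L4      18     197                 215
5    AUS    L5      17     194                 211
3    SEA    L4      13     165                 178
4    AUS    L4      17     117                 134
6    SEA    L7       8     103                 111
1    AUS    L6      15      82                  97
2    SEA    L6       5      60                  65
7    CHI    L5       2      44                  46
Hence 111.

111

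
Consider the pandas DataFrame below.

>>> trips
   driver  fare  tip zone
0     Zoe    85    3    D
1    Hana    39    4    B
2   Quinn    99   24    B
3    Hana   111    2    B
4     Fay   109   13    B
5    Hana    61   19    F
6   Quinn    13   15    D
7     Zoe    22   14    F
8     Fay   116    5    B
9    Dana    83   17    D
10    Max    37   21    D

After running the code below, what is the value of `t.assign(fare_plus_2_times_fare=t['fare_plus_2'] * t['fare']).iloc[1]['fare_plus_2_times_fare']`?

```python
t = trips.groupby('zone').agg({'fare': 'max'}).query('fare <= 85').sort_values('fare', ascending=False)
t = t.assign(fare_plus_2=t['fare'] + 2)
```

3843

group by zone, max of fare:
      fare
zone      
B      116
D       85
F       61
filter rows where fare <= 85:
      fare
zone      
D       85
F       61
sort by fare descending:
      fare
zone      
D       85
F       61
add column fare_plus_2 = t['fare'] + 2:
      fare  fare_plus_2
zone                   
D       85           87
F       61           63
add column fare_plus_2_times_fare = t['fare_plus_2'] * t['fare']:
      fare  fare_plus_2  fare_plus_2_times_fare
zone                                           
D       85           87                    7395
F       61           63                    3843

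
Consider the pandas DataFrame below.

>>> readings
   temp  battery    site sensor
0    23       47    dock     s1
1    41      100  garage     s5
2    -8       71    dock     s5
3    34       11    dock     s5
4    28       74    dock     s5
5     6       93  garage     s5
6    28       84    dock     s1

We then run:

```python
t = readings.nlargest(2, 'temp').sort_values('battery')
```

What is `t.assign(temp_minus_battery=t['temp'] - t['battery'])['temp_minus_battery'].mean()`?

take 2 rows with largest temp:
   temp  battery    site sensor
1    41      100  garage     s5
3    34       11    dock     s5
sort by battery:
   temp  battery    site sensor
3    34       11    dock     s5
1    41      100  garage     s5
add column temp_minus_battery = t['temp'] - t['battery']:
   temp  battery    site sensor  temp_minus_battery
3    34       11    dock     s5                  23
1    41      100  garage     s5                 -59
Reading off the mean of column 'temp_minus_battery', we get -18.0.

-18.0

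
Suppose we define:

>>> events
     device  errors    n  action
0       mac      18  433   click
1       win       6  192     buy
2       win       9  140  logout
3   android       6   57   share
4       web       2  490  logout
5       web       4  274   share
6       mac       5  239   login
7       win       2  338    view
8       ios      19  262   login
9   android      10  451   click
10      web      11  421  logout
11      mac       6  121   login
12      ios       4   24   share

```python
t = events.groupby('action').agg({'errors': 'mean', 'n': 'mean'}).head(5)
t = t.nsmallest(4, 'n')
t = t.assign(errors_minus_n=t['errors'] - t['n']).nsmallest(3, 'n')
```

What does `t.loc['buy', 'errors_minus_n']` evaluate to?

-186.0

group by action: mean(errors), mean(n):
           errors           n
action                       
buy      6.000000  192.000000
click   14.000000  442.000000
login   10.000000  207.333333
logout   7.333333  350.333333
share    4.666667  118.333333
view     2.000000  338.000000
take first 5 rows:
           errors           n
action                       
buy      6.000000  192.000000
click   14.000000  442.000000
login   10.000000  207.333333
logout   7.333333  350.333333
share    4.666667  118.333333
take 4 rows with smallest n:
           errors           n
action                       
share    4.666667  118.333333
buy      6.000000  192.000000
login   10.000000  207.333333
logout   7.333333  350.333333
add column errors_minus_n = t['errors'] - t['n']:
           errors           n  errors_minus_n
action                                       
share    4.666667  118.333333     -113.666667
buy      6.000000  192.000000     -186.000000
login   10.000000  207.333333     -197.333333
logout   7.333333  350.333333     -343.000000
take 3 rows with smallest n:
           errors           n  errors_minus_n
action                                       
share    4.666667  118.333333     -113.666667
buy      6.000000  192.000000     -186.000000
login   10.000000  207.333333     -197.333333
Finally, value at row 'buy', column 'errors_minus_n' = -186.0.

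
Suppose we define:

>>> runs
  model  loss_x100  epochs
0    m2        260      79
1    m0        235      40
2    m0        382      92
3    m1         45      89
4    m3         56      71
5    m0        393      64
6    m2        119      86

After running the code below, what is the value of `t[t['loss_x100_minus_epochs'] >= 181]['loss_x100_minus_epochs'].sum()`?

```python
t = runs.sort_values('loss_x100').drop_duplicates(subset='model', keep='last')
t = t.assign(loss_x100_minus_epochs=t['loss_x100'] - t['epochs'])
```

sort by loss_x100:
  model  loss_x100  epochs
3    m1         45      89
4    m3         56      71
6    m2        119      86
1    m0        235      40
0    m2        260      79
2    m0        382      92
5    m0        393      64
drop duplicate model (keep=last):
  model  loss_x100  epochs
3    m1         45      89
4    m3         56      71
0    m2        260      79
5    m0        393      64
add column loss_x100_minus_epochs = t['loss_x100'] - t['epochs']:
  model  loss_x100  epochs  loss_x100_minus_epochs
3    m1         45      89                     -44
4    m3         56      71                     -15
0    m2        260      79                     181
5    m0        393      64                     329
filter rows where loss_x100_minus_epochs >= 181:
  model  loss_x100  epochs  loss_x100_minus_epochs
0    m2        260      79                     181
5    m0        393      64                     329

510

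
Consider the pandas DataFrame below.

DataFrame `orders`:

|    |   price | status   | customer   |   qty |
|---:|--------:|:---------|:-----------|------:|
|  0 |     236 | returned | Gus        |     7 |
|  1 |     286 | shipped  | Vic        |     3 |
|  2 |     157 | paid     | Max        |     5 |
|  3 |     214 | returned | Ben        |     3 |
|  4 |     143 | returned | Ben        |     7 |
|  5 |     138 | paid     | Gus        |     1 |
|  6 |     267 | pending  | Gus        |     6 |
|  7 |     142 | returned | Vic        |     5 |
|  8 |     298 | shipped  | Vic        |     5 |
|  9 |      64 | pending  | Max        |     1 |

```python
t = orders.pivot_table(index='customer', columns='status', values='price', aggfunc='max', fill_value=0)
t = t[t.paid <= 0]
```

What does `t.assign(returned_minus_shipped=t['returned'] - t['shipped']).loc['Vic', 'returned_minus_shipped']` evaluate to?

-156

pivot: rows=customer, cols=status, max(price):
status    paid  pending  returned  shipped
customer                                  
Ben          0        0       214        0
Gus        138      267       236        0
Max        157       64         0        0
Vic          0        0       142      298
filter rows where paid <= 0:
status    paid  pending  returned  shipped
customer                                  
Ben          0        0       214        0
Vic          0        0       142      298
add column returned_minus_shipped = t['returned'] - t['shipped']:
status    paid  pending  returned  shipped  returned_minus_shipped
customer                                                          
Ben          0        0       214        0                     214
Vic          0        0       142      298                    -156
Hence -156.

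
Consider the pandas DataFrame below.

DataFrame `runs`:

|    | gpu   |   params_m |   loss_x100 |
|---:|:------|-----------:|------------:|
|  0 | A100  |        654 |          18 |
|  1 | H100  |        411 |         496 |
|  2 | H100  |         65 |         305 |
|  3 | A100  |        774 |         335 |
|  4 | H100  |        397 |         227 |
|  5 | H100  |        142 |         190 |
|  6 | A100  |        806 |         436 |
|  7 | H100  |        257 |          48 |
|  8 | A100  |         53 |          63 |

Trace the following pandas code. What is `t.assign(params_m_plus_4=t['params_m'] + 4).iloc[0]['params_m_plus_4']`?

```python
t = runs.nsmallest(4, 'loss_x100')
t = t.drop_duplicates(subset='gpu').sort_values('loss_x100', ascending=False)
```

261

take 4 rows with smallest loss_x100:
    gpu  params_m  loss_x100
0  A100       654         18
7  H100       257         48
8  A100        53         63
5  H100       142        190
drop duplicate gpu (keep=first):
    gpu  params_m  loss_x100
0  A100       654         18
7  H100       257         48
sort by loss_x100 descending:
    gpu  params_m  loss_x100
7  H100       257         48
0  A100       654         18
add column params_m_plus_4 = t['params_m'] + 4:
    gpu  params_m  loss_x100  params_m_plus_4
7  H100       257         48              261
0  A100       654         18              658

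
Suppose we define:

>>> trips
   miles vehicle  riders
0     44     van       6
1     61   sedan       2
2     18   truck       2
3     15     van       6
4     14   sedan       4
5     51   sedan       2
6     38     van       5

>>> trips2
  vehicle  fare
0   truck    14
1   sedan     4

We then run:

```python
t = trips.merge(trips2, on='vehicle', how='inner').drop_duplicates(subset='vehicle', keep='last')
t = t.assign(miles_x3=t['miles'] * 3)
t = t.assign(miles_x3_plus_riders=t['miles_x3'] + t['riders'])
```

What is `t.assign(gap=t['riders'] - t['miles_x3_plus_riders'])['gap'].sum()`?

merge on 'vehicle' (how='inner') → 4 rows:
   miles vehicle  riders  fare
0     61   sedan       2     4
1     18   truck       2    14
2     14   sedan       4     4
3     51   sedan       2     4
drop duplicate vehicle (keep=last):
   miles vehicle  riders  fare
1     18   truck       2    14
3     51   sedan       2     4
add column miles_x3 = t['miles'] * 3:
   miles vehicle  riders  fare  miles_x3
1     18   truck       2    14        54
3     51   sedan       2     4       153
add column miles_x3_plus_riders = t['miles_x3'] + t['riders']:
   miles vehicle  riders  fare  miles_x3  miles_x3_plus_riders
1     18   truck       2    14        54                    56
3     51   sedan       2     4       153                   155
add column gap = t['riders'] - t['miles_x3_plus_riders']:
   miles vehicle  riders  fare  miles_x3  miles_x3_plus_riders  gap
1     18   truck       2    14        54                    56  -54
3     51   sedan       2     4       153                   155 -153
Then the sum of column 'gap': -207

-207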